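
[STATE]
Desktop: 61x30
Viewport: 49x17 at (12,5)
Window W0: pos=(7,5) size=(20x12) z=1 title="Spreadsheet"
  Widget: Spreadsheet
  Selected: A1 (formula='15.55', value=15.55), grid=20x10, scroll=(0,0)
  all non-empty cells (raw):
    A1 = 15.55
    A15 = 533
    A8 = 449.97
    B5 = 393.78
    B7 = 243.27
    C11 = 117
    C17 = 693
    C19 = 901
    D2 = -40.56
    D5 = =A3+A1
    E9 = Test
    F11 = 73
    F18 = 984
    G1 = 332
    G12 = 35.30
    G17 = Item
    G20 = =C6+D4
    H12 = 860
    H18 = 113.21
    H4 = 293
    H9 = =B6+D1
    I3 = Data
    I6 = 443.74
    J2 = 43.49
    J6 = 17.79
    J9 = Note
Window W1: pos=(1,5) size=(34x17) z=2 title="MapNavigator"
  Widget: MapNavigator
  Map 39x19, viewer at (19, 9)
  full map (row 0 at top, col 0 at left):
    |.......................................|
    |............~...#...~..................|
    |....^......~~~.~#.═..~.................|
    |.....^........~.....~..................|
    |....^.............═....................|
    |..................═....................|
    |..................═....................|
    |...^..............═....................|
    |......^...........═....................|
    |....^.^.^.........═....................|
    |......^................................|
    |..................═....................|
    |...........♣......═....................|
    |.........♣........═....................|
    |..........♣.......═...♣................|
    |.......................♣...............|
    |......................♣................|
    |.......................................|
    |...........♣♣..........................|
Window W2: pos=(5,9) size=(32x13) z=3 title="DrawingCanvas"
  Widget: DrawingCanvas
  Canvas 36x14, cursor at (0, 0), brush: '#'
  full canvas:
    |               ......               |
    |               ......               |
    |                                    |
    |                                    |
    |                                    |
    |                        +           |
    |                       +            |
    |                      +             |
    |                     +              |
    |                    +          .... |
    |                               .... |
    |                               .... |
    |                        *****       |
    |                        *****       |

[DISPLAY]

━━━━━━━━━━━━━━━━━━━━━━┓                          
tor                   ┃                          
──────────────────────┨                          
.~.....~..............┃                          
━━━━━━━━━━━━━━━━━━━━━━━━┓                        
ngCanvas                ┃                        
────────────────────────┨                        
         ......         ┃                        
         ......         ┃                        
                        ┃                        
                        ┃                        
                        ┃                        
                  +     ┃                        
                 +      ┃                        
                +       ┃                        
               +        ┃                        
━━━━━━━━━━━━━━━━━━━━━━━━┛                        


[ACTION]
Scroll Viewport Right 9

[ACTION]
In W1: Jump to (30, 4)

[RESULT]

━━━━━━━━━━━━━━━━━━━━━━┓                          
tor                   ┃                          
──────────────────────┨                          
                      ┃                          
━━━━━━━━━━━━━━━━━━━━━━━━┓                        
ngCanvas                ┃                        
────────────────────────┨                        
         ......         ┃                        
         ......         ┃                        
                        ┃                        
                        ┃                        
                        ┃                        
                  +     ┃                        
                 +      ┃                        
                +       ┃                        
               +        ┃                        
━━━━━━━━━━━━━━━━━━━━━━━━┛                        


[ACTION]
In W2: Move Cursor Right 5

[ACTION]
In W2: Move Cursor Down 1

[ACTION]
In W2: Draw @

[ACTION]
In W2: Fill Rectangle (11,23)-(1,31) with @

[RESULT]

━━━━━━━━━━━━━━━━━━━━━━┓                          
tor                   ┃                          
──────────────────────┨                          
                      ┃                          
━━━━━━━━━━━━━━━━━━━━━━━━┓                        
ngCanvas                ┃                        
────────────────────────┨                        
         ......         ┃                        
         ......  @@@@@@@┃                        
                 @@@@@@@┃                        
                 @@@@@@@┃                        
                 @@@@@@@┃                        
                 @@@@@@@┃                        
                 @@@@@@@┃                        
                +@@@@@@@┃                        
               + @@@@@@@┃                        
━━━━━━━━━━━━━━━━━━━━━━━━┛                        


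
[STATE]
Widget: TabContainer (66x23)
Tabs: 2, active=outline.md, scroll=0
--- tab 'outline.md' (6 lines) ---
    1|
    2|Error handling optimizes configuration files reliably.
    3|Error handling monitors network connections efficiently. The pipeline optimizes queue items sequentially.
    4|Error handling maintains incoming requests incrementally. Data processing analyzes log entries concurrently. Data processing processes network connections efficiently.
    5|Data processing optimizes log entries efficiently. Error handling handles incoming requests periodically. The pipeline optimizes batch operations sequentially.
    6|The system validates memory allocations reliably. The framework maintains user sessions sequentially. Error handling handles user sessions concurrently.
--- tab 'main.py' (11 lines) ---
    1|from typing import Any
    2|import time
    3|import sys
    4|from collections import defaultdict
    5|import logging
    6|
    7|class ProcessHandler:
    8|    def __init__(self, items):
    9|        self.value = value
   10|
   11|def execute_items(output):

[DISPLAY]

[outline.md]│ main.py                                             
──────────────────────────────────────────────────────────────────
                                                                  
Error handling optimizes configuration files reliably.            
Error handling monitors network connections efficiently. The pipel
Error handling maintains incoming requests incrementally. Data pro
Data processing optimizes log entries efficiently. Error handling 
The system validates memory allocations reliably. The framework ma
                                                                  
                                                                  
                                                                  
                                                                  
                                                                  
                                                                  
                                                                  
                                                                  
                                                                  
                                                                  
                                                                  
                                                                  
                                                                  
                                                                  
                                                                  


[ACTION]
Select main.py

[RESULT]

 outline.md │[main.py]                                            
──────────────────────────────────────────────────────────────────
from typing import Any                                            
import time                                                       
import sys                                                        
from collections import defaultdict                               
import logging                                                    
                                                                  
class ProcessHandler:                                             
    def __init__(self, items):                                    
        self.value = value                                        
                                                                  
def execute_items(output):                                        
                                                                  
                                                                  
                                                                  
                                                                  
                                                                  
                                                                  
                                                                  
                                                                  
                                                                  
                                                                  


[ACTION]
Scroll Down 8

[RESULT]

 outline.md │[main.py]                                            
──────────────────────────────────────────────────────────────────
        self.value = value                                        
                                                                  
def execute_items(output):                                        
                                                                  
                                                                  
                                                                  
                                                                  
                                                                  
                                                                  
                                                                  
                                                                  
                                                                  
                                                                  
                                                                  
                                                                  
                                                                  
                                                                  
                                                                  
                                                                  
                                                                  
                                                                  


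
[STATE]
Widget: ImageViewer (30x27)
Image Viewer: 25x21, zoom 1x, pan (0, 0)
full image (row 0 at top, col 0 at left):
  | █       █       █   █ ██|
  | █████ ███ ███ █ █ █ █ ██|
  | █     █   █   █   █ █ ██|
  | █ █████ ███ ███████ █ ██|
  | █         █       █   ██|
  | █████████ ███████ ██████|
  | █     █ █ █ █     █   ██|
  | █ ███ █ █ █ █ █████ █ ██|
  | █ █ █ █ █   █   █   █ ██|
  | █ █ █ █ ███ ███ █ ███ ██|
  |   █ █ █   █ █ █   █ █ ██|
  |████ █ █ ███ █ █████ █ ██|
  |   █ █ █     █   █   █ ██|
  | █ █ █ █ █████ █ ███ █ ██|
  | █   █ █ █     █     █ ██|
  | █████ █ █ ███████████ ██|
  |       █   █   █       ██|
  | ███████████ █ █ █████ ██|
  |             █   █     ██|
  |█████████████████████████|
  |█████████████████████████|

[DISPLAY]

 █       █       █   █ ██     
 █████ ███ ███ █ █ █ █ ██     
 █     █   █   █   █ █ ██     
 █ █████ ███ ███████ █ ██     
 █         █       █   ██     
 █████████ ███████ ██████     
 █     █ █ █ █     █   ██     
 █ ███ █ █ █ █ █████ █ ██     
 █ █ █ █ █   █   █   █ ██     
 █ █ █ █ ███ ███ █ ███ ██     
   █ █ █   █ █ █   █ █ ██     
████ █ █ ███ █ █████ █ ██     
   █ █ █     █   █   █ ██     
 █ █ █ █ █████ █ ███ █ ██     
 █   █ █ █     █     █ ██     
 █████ █ █ ███████████ ██     
       █   █   █       ██     
 ███████████ █ █ █████ ██     
             █   █     ██     
█████████████████████████     
█████████████████████████     
                              
                              
                              
                              
                              
                              


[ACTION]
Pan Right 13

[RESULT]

    █   █ ██                  
█ █ █ █ █ ██                  
  █   █ █ ██                  
███████ █ ██                  
      █   ██                  
█████ ██████                  
█     █   ██                  
█ █████ █ ██                  
█   █   █ ██                  
███ █ ███ ██                  
█ █   █ █ ██                  
█ █████ █ ██                  
█   █   █ ██                  
█ █ ███ █ ██                  
  █     █ ██                  
█████████ ██                  
  █       ██                  
█ █ █████ ██                  
█   █     ██                  
████████████                  
████████████                  
                              
                              
                              
                              
                              
                              


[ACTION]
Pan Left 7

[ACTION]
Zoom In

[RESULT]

            ██              ██
            ██              ██
██████  ██████  ██████  ██  ██
██████  ██████  ██████  ██  ██
        ██      ██      ██    
        ██      ██      ██    
██████████  ██████  ██████████
██████████  ██████  ██████████
                ██            
                ██            
██████████████  ██████████████
██████████████  ██████████████
        ██  ██  ██  ██        
        ██  ██  ██  ██        
██████  ██  ██  ██  ██  ██████
██████  ██  ██  ██  ██  ██████
██  ██  ██  ██      ██      ██
██  ██  ██  ██      ██      ██
██  ██  ██  ██████  ██████  ██
██  ██  ██  ██████  ██████  ██
██  ██  ██      ██  ██  ██    
██  ██  ██      ██  ██  ██    
██  ██  ██  ██████  ██  ██████
██  ██  ██  ██████  ██  ██████
██  ██  ██          ██      ██
██  ██  ██          ██      ██
██  ██  ██  ██████████  ██  ██


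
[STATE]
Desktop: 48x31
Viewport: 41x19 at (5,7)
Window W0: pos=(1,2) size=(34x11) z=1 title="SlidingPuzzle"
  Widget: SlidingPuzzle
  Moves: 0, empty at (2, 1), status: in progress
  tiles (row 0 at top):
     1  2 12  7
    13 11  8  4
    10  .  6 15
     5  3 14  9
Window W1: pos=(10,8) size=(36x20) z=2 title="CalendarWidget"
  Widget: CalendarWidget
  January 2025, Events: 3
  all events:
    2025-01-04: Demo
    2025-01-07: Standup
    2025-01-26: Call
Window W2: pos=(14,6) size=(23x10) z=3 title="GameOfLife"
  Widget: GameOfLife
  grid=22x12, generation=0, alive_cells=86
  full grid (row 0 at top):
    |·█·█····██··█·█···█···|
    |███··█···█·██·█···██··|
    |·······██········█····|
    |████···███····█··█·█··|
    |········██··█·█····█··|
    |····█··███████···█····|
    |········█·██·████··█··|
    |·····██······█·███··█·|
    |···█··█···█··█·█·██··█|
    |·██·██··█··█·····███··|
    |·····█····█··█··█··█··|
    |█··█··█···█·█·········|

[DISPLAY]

──┼────┼─┃ GameOfLife          ┃         
3 │ 1┏━━━┠─────────────────────┨━━━━━━━━┓
──┼──┃ Ca┃Gen: 0               ┃        ┃
0 │  ┠───┃████···███····█··█·█·┃────────┨
──┼──┃   ┃········██··█·█····█·┃        ┃
━━━━━┃Mo ┃····█··███████···█···┃        ┃
     ┃   ┃········█·██·████··█·┃        ┃
     ┃ 6 ┃·····██······█·███··█┃        ┃
     ┃13 ┗━━━━━━━━━━━━━━━━━━━━━┛        ┃
     ┃20 21 22 23 24 25 26*             ┃
     ┃27 28 29 30 31                    ┃
     ┃                                  ┃
     ┃                                  ┃
     ┃                                  ┃
     ┃                                  ┃
     ┃                                  ┃
     ┃                                  ┃
     ┃                                  ┃
     ┃                                  ┃


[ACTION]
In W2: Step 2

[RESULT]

──┼────┼─┃ GameOfLife          ┃         
3 │ 1┏━━━┠─────────────────────┨━━━━━━━━┓
──┼──┃ Ca┃Gen: 2               ┃        ┃
0 │  ┠───┃·█··········███······┃────────┨
──┼──┃   ┃·█·█·········█·······┃        ┃
━━━━━┃Mo ┃··█···██·········█···┃        ┃
     ┃   ┃·····█··███······██··┃        ┃
     ┃ 6 ┃····█····████······██┃        ┃
     ┃13 ┗━━━━━━━━━━━━━━━━━━━━━┛        ┃
     ┃20 21 22 23 24 25 26*             ┃
     ┃27 28 29 30 31                    ┃
     ┃                                  ┃
     ┃                                  ┃
     ┃                                  ┃
     ┃                                  ┃
     ┃                                  ┃
     ┃                                  ┃
     ┃                                  ┃
     ┃                                  ┃


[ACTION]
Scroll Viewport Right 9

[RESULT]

┼────┼─┃ GameOfLife          ┃           
│ 1┏━━━┠─────────────────────┨━━━━━━━━┓  
┼──┃ Ca┃Gen: 2               ┃        ┃  
│  ┠───┃·█··········███······┃────────┨  
┼──┃   ┃·█·█·········█·······┃        ┃  
━━━┃Mo ┃··█···██·········█···┃        ┃  
   ┃   ┃·····█··███······██··┃        ┃  
   ┃ 6 ┃····█····████······██┃        ┃  
   ┃13 ┗━━━━━━━━━━━━━━━━━━━━━┛        ┃  
   ┃20 21 22 23 24 25 26*             ┃  
   ┃27 28 29 30 31                    ┃  
   ┃                                  ┃  
   ┃                                  ┃  
   ┃                                  ┃  
   ┃                                  ┃  
   ┃                                  ┃  
   ┃                                  ┃  
   ┃                                  ┃  
   ┃                                  ┃  


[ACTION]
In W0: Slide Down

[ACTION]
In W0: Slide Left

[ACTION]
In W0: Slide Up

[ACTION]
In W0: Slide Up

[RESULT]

┼────┼─┃ GameOfLife          ┃           
│  ┏━━━┠─────────────────────┨━━━━━━━━┓  
┼──┃ Ca┃Gen: 2               ┃        ┃  
│ 1┠───┃·█··········███······┃────────┨  
┼──┃   ┃·█·█·········█·······┃        ┃  
━━━┃Mo ┃··█···██·········█···┃        ┃  
   ┃   ┃·····█··███······██··┃        ┃  
   ┃ 6 ┃····█····████······██┃        ┃  
   ┃13 ┗━━━━━━━━━━━━━━━━━━━━━┛        ┃  
   ┃20 21 22 23 24 25 26*             ┃  
   ┃27 28 29 30 31                    ┃  
   ┃                                  ┃  
   ┃                                  ┃  
   ┃                                  ┃  
   ┃                                  ┃  
   ┃                                  ┃  
   ┃                                  ┃  
   ┃                                  ┃  
   ┃                                  ┃  


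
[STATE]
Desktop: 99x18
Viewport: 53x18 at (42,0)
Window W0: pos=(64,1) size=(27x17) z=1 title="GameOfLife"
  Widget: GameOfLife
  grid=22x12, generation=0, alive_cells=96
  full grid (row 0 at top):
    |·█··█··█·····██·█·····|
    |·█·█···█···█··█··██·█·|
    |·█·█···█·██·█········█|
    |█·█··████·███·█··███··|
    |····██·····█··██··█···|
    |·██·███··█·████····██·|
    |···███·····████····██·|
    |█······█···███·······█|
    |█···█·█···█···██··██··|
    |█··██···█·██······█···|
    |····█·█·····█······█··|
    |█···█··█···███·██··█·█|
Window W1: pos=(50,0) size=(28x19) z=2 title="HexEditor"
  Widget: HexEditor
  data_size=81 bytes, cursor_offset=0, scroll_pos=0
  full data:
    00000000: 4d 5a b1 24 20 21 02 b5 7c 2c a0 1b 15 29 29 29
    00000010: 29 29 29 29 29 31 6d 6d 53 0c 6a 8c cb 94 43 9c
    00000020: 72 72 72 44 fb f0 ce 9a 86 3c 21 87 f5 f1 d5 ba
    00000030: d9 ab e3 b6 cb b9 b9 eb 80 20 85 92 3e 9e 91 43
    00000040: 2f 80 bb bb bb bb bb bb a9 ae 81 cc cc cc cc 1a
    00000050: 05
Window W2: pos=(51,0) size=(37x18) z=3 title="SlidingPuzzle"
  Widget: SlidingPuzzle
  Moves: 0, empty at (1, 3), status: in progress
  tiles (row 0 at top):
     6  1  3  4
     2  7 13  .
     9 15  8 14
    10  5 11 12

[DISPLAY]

        ┏┏━━━━━━━━━━━━━━━━━━━━━━━━━━━━━━━━━━━┓       
        ┃┃ SlidingPuzzle                     ┃━━┓    
        ┠┠───────────────────────────────────┨  ┃    
        ┃┃┌────┬────┬────┬────┐              ┃──┨    
        ┃┃│  6 │  1 │  3 │  4 │              ┃  ┃    
        ┃┃├────┼────┼────┼────┤              ┃  ┃    
        ┃┃│  2 │  7 │ 13 │    │              ┃  ┃    
        ┃┃├────┼────┼────┼────┤              ┃  ┃    
        ┃┃│  9 │ 15 │  8 │ 14 │              ┃  ┃    
        ┃┃├────┼────┼────┼────┤              ┃  ┃    
        ┃┃│ 10 │  5 │ 11 │ 12 │              ┃  ┃    
        ┃┃└────┴────┴────┴────┘              ┃  ┃    
        ┃┃Moves: 0                           ┃  ┃    
        ┃┃                                   ┃  ┃    
        ┃┃                                   ┃  ┃    
        ┃┃                                   ┃  ┃    
        ┃┃                                   ┃  ┃    
        ┃┗━━━━━━━━━━━━━━━━━━━━━━━━━━━━━━━━━━━┛━━┛    


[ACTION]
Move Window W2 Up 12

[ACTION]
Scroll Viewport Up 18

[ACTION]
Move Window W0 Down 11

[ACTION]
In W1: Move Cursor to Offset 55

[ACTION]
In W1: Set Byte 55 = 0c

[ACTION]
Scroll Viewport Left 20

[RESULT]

                            ┏┏━━━━━━━━━━━━━━━━━━━━━━━
                            ┃┃ SlidingPuzzle         
                            ┠┠───────────────────────
                            ┃┃┌────┬────┬────┬────┐  
                            ┃┃│  6 │  1 │  3 │  4 │  
                            ┃┃├────┼────┼────┼────┤  
                            ┃┃│  2 │  7 │ 13 │    │  
                            ┃┃├────┼────┼────┼────┤  
                            ┃┃│  9 │ 15 │  8 │ 14 │  
                            ┃┃├────┼────┼────┼────┤  
                            ┃┃│ 10 │  5 │ 11 │ 12 │  
                            ┃┃└────┴────┴────┴────┘  
                            ┃┃Moves: 0               
                            ┃┃                       
                            ┃┃                       
                            ┃┃                       
                            ┃┃                       
                            ┃┗━━━━━━━━━━━━━━━━━━━━━━━


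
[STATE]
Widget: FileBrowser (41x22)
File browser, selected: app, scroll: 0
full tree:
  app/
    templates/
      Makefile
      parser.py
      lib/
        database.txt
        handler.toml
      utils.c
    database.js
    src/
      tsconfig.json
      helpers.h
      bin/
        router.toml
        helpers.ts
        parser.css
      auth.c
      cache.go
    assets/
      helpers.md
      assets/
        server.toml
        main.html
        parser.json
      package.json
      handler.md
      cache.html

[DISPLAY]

> [-] app/                               
    [+] templates/                       
    database.js                          
    [+] src/                             
    [+] assets/                          
                                         
                                         
                                         
                                         
                                         
                                         
                                         
                                         
                                         
                                         
                                         
                                         
                                         
                                         
                                         
                                         
                                         


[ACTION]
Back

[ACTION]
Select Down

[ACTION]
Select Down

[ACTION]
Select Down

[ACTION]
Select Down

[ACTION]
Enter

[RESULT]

  [-] app/                               
    [+] templates/                       
    database.js                          
    [+] src/                             
  > [-] assets/                          
      helpers.md                         
      [+] assets/                        
      package.json                       
      handler.md                         
      cache.html                         
                                         
                                         
                                         
                                         
                                         
                                         
                                         
                                         
                                         
                                         
                                         
                                         


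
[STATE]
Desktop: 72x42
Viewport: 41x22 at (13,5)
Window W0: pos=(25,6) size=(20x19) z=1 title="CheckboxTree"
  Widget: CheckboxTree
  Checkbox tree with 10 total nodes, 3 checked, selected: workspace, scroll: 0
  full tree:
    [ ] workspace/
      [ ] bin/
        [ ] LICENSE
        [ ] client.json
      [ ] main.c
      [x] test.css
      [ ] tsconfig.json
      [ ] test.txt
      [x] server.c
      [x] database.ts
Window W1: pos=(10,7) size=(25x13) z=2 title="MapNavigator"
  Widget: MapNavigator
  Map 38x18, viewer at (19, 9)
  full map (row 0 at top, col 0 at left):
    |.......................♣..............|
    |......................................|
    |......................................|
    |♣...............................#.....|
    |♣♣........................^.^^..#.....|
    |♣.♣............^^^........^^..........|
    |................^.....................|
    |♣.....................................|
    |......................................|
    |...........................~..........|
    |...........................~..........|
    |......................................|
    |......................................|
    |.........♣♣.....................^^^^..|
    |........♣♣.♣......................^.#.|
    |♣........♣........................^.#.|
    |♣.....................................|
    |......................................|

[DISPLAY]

                                         
            ┏━━━━━━━━━━━━━━━━━━┓         
━━━━━━━━━━━━━━━━━━━━━┓Tree     ┃         
apNavigator          ┃─────────┨         
─────────────────────┨space/   ┃         
.....^^^........^^...┃n/       ┃         
......^..............┃LICENSE  ┃         
.....................┃client.js┃         
.....................┃in.c     ┃         
.........@.......~...┃st.css   ┃         
.................~...┃config.js┃         
.....................┃st.txt   ┃         
.....................┃rver.c   ┃         
♣....................┃tabase.ts┃         
━━━━━━━━━━━━━━━━━━━━━┛         ┃         
            ┃                  ┃         
            ┃                  ┃         
            ┃                  ┃         
            ┃                  ┃         
            ┗━━━━━━━━━━━━━━━━━━┛         
                                         
                                         


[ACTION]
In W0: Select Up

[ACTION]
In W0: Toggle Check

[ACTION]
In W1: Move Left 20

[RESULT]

                                         
            ┏━━━━━━━━━━━━━━━━━━┓         
━━━━━━━━━━━━━━━━━━━━━┓Tree     ┃         
apNavigator          ┃─────────┨         
─────────────────────┨space/   ┃         
         ♣.♣.........┃n/       ┃         
         ............┃LICENSE  ┃         
         ♣...........┃client.js┃         
         ............┃in.c     ┃         
         @...........┃st.css   ┃         
         ............┃config.js┃         
         ............┃st.txt   ┃         
         ............┃rver.c   ┃         
         .........♣♣.┃tabase.ts┃         
━━━━━━━━━━━━━━━━━━━━━┛         ┃         
            ┃                  ┃         
            ┃                  ┃         
            ┃                  ┃         
            ┃                  ┃         
            ┗━━━━━━━━━━━━━━━━━━┛         
                                         
                                         


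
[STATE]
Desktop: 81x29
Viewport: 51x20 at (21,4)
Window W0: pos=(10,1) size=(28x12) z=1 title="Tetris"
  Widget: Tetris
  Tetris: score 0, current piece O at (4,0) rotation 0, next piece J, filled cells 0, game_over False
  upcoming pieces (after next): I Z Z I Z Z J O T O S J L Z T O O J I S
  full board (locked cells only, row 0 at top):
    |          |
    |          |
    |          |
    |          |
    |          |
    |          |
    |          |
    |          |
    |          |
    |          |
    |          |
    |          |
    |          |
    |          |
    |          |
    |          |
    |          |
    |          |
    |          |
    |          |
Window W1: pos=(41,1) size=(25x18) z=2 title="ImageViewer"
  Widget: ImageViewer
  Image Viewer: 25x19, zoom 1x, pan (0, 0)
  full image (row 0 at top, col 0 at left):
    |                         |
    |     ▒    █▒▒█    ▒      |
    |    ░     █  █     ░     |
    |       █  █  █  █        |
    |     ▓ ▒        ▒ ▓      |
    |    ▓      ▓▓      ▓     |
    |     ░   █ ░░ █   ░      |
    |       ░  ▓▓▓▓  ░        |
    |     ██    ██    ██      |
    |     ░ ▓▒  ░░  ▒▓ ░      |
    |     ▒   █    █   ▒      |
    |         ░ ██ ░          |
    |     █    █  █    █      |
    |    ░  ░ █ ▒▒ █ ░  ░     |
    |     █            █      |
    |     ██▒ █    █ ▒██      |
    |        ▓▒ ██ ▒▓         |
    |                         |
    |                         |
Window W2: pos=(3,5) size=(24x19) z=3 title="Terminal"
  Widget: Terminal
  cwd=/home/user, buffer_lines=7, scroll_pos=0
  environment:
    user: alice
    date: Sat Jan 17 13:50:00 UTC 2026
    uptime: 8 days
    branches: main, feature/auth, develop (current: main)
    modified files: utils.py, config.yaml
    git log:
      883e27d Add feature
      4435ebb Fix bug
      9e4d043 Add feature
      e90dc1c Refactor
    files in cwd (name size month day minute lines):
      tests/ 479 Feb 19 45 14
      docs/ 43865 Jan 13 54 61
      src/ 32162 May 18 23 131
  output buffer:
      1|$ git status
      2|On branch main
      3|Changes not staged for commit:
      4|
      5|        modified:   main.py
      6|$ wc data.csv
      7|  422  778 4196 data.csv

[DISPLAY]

│Next:          ┃   ┃                       ┃      
━━━━━┓          ┃   ┃     ▒    █▒▒█    ▒    ┃      
     ┃          ┃   ┃    ░     █  █     ░   ┃      
─────┨          ┃   ┃       █  █  █  █      ┃      
     ┃          ┃   ┃     ▓ ▒        ▒ ▓    ┃      
     ┃          ┃   ┃    ▓      ▓▓      ▓   ┃      
d for┃:         ┃   ┃     ░   █ ░░ █   ░    ┃      
     ┃          ┃   ┃       ░  ▓▓▓▓  ░      ┃      
   ma┃━━━━━━━━━━┛   ┃     ██    ██    ██    ┃      
     ┃              ┃     ░ ▓▒  ░░  ▒▓ ░    ┃      
ata.c┃              ┃     ▒   █    █   ▒    ┃      
     ┃              ┃         ░ ██ ░        ┃      
     ┃              ┃     █    █  █    █    ┃      
     ┃              ┃    ░  ░ █ ▒▒ █ ░  ░   ┃      
     ┃              ┗━━━━━━━━━━━━━━━━━━━━━━━┛      
     ┃                                             
     ┃                                             
     ┃                                             
     ┃                                             
━━━━━┛                                             


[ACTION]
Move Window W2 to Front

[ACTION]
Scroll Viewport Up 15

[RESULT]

                                                   
━━━━━━━━━━━━━━━━┓   ┏━━━━━━━━━━━━━━━━━━━━━━━┓      
                ┃   ┃ ImageViewer           ┃      
────────────────┨   ┠───────────────────────┨      
│Next:          ┃   ┃                       ┃      
━━━━━┓          ┃   ┃     ▒    █▒▒█    ▒    ┃      
     ┃          ┃   ┃    ░     █  █     ░   ┃      
─────┨          ┃   ┃       █  █  █  █      ┃      
     ┃          ┃   ┃     ▓ ▒        ▒ ▓    ┃      
     ┃          ┃   ┃    ▓      ▓▓      ▓   ┃      
d for┃:         ┃   ┃     ░   █ ░░ █   ░    ┃      
     ┃          ┃   ┃       ░  ▓▓▓▓  ░      ┃      
   ma┃━━━━━━━━━━┛   ┃     ██    ██    ██    ┃      
     ┃              ┃     ░ ▓▒  ░░  ▒▓ ░    ┃      
ata.c┃              ┃     ▒   █    █   ▒    ┃      
     ┃              ┃         ░ ██ ░        ┃      
     ┃              ┃     █    █  █    █    ┃      
     ┃              ┃    ░  ░ █ ▒▒ █ ░  ░   ┃      
     ┃              ┗━━━━━━━━━━━━━━━━━━━━━━━┛      
     ┃                                             


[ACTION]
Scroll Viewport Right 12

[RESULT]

                                                   
━━━━━━━┓   ┏━━━━━━━━━━━━━━━━━━━━━━━┓               
       ┃   ┃ ImageViewer           ┃               
───────┨   ┠───────────────────────┨               
       ┃   ┃                       ┃               
       ┃   ┃     ▒    █▒▒█    ▒    ┃               
       ┃   ┃    ░     █  █     ░   ┃               
       ┃   ┃       █  █  █  █      ┃               
       ┃   ┃     ▓ ▒        ▒ ▓    ┃               
       ┃   ┃    ▓      ▓▓      ▓   ┃               
       ┃   ┃     ░   █ ░░ █   ░    ┃               
       ┃   ┃       ░  ▓▓▓▓  ░      ┃               
━━━━━━━┛   ┃     ██    ██    ██    ┃               
           ┃     ░ ▓▒  ░░  ▒▓ ░    ┃               
           ┃     ▒   █    █   ▒    ┃               
           ┃         ░ ██ ░        ┃               
           ┃     █    █  █    █    ┃               
           ┃    ░  ░ █ ▒▒ █ ░  ░   ┃               
           ┗━━━━━━━━━━━━━━━━━━━━━━━┛               
                                                   


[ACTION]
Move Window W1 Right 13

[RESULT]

                                                   
━━━━━━━┓                ┏━━━━━━━━━━━━━━━━━━━━━━━┓  
       ┃                ┃ ImageViewer           ┃  
───────┨                ┠───────────────────────┨  
       ┃                ┃                       ┃  
       ┃                ┃     ▒    █▒▒█    ▒    ┃  
       ┃                ┃    ░     █  █     ░   ┃  
       ┃                ┃       █  █  █  █      ┃  
       ┃                ┃     ▓ ▒        ▒ ▓    ┃  
       ┃                ┃    ▓      ▓▓      ▓   ┃  
       ┃                ┃     ░   █ ░░ █   ░    ┃  
       ┃                ┃       ░  ▓▓▓▓  ░      ┃  
━━━━━━━┛                ┃     ██    ██    ██    ┃  
                        ┃     ░ ▓▒  ░░  ▒▓ ░    ┃  
                        ┃     ▒   █    █   ▒    ┃  
                        ┃         ░ ██ ░        ┃  
                        ┃     █    █  █    █    ┃  
                        ┃    ░  ░ █ ▒▒ █ ░  ░   ┃  
                        ┗━━━━━━━━━━━━━━━━━━━━━━━┛  
                                                   
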